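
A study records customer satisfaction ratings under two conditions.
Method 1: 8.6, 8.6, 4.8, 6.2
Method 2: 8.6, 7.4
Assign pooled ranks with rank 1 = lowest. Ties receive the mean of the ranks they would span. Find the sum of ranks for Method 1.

13

Sorted (ascending): 4.8, 6.2, 7.4, 8.6, 8.6, 8.6
The 3 values of 8.6 occupy positions 4–6 → average rank 5.
Method 1 values → pooled ranks: 8.6→5, 8.6→5, 4.8→1, 6.2→2
Rank sum = 5 + 5 + 1 + 2 = 13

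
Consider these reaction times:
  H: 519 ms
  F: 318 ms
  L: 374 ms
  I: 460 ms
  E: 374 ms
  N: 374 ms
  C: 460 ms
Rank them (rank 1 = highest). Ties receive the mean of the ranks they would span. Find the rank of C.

Sorted (descending): 519, 460, 460, 374, 374, 374, 318
The 2 values of 460 occupy positions 2–3 → average rank (2+3)/2 = 2.5.
The 3 values of 374 occupy positions 4–6 → average rank 5.
C has value 460 ms → rank 2.5.

2.5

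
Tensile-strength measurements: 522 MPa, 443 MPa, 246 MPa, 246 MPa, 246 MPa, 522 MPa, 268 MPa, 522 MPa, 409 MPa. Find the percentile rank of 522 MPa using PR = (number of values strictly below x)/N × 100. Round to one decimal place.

66.7

N = 9.
Strictly below 522: 6. Equal to 522: 3.
PR = 6/9 × 100 = 66.7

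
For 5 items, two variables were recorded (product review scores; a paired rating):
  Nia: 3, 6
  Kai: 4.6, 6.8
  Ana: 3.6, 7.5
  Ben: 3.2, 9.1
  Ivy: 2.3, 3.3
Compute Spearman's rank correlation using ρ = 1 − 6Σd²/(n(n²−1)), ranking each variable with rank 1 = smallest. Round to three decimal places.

Ranks of variable 1: 2, 5, 4, 3, 1
Ranks of variable 2: 2, 3, 4, 5, 1
d = r₁ − r₂: 0, 2, 0, -2, 0
d²: 0, 4, 0, 4, 0; Σd² = 8
ρ = 1 − 6·8/(5·24) = 1 − 48/120 = 0.600

0.600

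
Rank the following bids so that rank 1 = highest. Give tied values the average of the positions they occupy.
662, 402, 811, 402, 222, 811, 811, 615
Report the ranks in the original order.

4, 6.5, 2, 6.5, 8, 2, 2, 5

Sorted (descending): 811, 811, 811, 662, 615, 402, 402, 222
The 3 values of 811 occupy positions 1–3 → average rank 2.
The 2 values of 402 occupy positions 6–7 → average rank (6+7)/2 = 6.5.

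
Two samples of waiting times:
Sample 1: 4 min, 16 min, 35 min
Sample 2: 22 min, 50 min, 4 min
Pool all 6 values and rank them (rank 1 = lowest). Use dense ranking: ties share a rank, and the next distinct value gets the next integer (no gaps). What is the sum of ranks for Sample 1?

Sorted (ascending): 4, 4, 16, 22, 35, 50
The 2 values of 4 share dense rank 1.
Remaining distinct values take the next consecutive integers.
Sample 1 values → pooled ranks: 4→1, 16→2, 35→4
Rank sum = 1 + 2 + 4 = 7

7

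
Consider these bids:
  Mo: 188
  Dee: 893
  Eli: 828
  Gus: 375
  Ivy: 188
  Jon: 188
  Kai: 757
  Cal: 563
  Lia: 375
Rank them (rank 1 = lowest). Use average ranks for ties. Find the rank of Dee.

Sorted (ascending): 188, 188, 188, 375, 375, 563, 757, 828, 893
The 3 values of 188 occupy positions 1–3 → average rank 2.
The 2 values of 375 occupy positions 4–5 → average rank (4+5)/2 = 4.5.
Dee has value 893 → rank 9.

9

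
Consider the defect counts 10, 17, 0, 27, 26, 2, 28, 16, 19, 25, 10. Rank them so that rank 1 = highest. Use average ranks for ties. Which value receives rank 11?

Sorted (descending): 28, 27, 26, 25, 19, 17, 16, 10, 10, 2, 0
The 2 values of 10 occupy positions 8–9 → average rank (8+9)/2 = 8.5.
Rank 11 → value 0.

0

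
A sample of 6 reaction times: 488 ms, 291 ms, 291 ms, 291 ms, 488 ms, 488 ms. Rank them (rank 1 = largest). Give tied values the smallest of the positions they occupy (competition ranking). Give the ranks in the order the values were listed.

Sorted (descending): 488, 488, 488, 291, 291, 291
The 3 values of 488 occupy positions 1–3 → each gets rank 1.
The 3 values of 291 occupy positions 4–6 → each gets rank 4.

1, 4, 4, 4, 1, 1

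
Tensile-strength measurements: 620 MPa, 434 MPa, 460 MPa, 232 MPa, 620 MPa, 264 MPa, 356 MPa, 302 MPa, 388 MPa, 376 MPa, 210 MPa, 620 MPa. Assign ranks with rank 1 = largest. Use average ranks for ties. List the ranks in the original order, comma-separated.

Sorted (descending): 620, 620, 620, 460, 434, 388, 376, 356, 302, 264, 232, 210
The 3 values of 620 occupy positions 1–3 → average rank 2.

2, 5, 4, 11, 2, 10, 8, 9, 6, 7, 12, 2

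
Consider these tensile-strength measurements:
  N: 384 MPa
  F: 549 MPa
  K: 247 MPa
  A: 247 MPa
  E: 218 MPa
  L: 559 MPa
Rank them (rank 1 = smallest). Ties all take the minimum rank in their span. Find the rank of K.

Sorted (ascending): 218, 247, 247, 384, 549, 559
The 2 values of 247 occupy positions 2–3 → each gets rank 2.
K has value 247 MPa → rank 2.

2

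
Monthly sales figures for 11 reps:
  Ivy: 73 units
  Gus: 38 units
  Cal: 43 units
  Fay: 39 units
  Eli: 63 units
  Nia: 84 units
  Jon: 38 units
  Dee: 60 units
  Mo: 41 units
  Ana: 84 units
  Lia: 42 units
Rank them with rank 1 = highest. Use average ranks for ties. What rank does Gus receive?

10.5

Sorted (descending): 84, 84, 73, 63, 60, 43, 42, 41, 39, 38, 38
The 2 values of 84 occupy positions 1–2 → average rank (1+2)/2 = 1.5.
The 2 values of 38 occupy positions 10–11 → average rank (10+11)/2 = 10.5.
Gus has value 38 units → rank 10.5.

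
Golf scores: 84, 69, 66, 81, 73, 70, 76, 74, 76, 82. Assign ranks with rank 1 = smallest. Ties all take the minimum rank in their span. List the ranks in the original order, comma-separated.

Sorted (ascending): 66, 69, 70, 73, 74, 76, 76, 81, 82, 84
The 2 values of 76 occupy positions 6–7 → each gets rank 6.

10, 2, 1, 8, 4, 3, 6, 5, 6, 9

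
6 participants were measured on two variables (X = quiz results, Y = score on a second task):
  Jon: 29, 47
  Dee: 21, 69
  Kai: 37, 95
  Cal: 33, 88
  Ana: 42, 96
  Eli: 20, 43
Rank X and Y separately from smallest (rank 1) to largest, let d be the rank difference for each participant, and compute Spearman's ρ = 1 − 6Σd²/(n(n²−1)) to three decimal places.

Ranks of variable 1: 3, 2, 5, 4, 6, 1
Ranks of variable 2: 2, 3, 5, 4, 6, 1
d = r₁ − r₂: 1, -1, 0, 0, 0, 0
d²: 1, 1, 0, 0, 0, 0; Σd² = 2
ρ = 1 − 6·2/(6·35) = 1 − 12/210 = 0.943

0.943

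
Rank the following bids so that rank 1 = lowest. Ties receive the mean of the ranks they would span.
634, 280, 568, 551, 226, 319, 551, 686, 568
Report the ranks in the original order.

8, 2, 6.5, 4.5, 1, 3, 4.5, 9, 6.5

Sorted (ascending): 226, 280, 319, 551, 551, 568, 568, 634, 686
The 2 values of 551 occupy positions 4–5 → average rank (4+5)/2 = 4.5.
The 2 values of 568 occupy positions 6–7 → average rank (6+7)/2 = 6.5.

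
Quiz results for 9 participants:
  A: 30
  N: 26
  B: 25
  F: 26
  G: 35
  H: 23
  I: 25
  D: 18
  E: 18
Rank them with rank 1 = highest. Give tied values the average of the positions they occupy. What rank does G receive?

1

Sorted (descending): 35, 30, 26, 26, 25, 25, 23, 18, 18
The 2 values of 26 occupy positions 3–4 → average rank (3+4)/2 = 3.5.
The 2 values of 25 occupy positions 5–6 → average rank (5+6)/2 = 5.5.
The 2 values of 18 occupy positions 8–9 → average rank (8+9)/2 = 8.5.
G has value 35 → rank 1.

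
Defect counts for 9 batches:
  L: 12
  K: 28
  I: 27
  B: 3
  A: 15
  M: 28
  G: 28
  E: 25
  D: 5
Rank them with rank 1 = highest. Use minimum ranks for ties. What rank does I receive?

Sorted (descending): 28, 28, 28, 27, 25, 15, 12, 5, 3
The 3 values of 28 occupy positions 1–3 → each gets rank 1.
I has value 27 → rank 4.

4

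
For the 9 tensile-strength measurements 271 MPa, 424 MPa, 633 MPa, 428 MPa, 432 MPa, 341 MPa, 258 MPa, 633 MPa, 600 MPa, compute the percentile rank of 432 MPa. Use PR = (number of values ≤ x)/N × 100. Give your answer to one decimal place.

66.7

N = 9.
Strictly below 432: 5. Equal to 432: 1.
PR = 6/9 × 100 = 66.7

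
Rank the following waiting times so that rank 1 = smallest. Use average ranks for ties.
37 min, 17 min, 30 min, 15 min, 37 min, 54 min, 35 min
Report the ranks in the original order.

5.5, 2, 3, 1, 5.5, 7, 4

Sorted (ascending): 15, 17, 30, 35, 37, 37, 54
The 2 values of 37 occupy positions 5–6 → average rank (5+6)/2 = 5.5.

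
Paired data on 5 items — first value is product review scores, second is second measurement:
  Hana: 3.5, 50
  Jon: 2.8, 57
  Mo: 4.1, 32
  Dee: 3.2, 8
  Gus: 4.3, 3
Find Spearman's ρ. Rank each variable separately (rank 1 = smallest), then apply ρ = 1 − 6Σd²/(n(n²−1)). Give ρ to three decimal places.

-0.700

Ranks of variable 1: 3, 1, 4, 2, 5
Ranks of variable 2: 4, 5, 3, 2, 1
d = r₁ − r₂: -1, -4, 1, 0, 4
d²: 1, 16, 1, 0, 16; Σd² = 34
ρ = 1 − 6·34/(5·24) = 1 − 204/120 = -0.700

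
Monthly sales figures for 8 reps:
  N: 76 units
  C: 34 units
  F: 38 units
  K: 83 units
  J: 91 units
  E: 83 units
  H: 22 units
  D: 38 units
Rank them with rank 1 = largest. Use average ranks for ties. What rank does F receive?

Sorted (descending): 91, 83, 83, 76, 38, 38, 34, 22
The 2 values of 83 occupy positions 2–3 → average rank (2+3)/2 = 2.5.
The 2 values of 38 occupy positions 5–6 → average rank (5+6)/2 = 5.5.
F has value 38 units → rank 5.5.

5.5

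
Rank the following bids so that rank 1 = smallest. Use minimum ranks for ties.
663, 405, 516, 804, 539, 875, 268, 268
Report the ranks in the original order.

6, 3, 4, 7, 5, 8, 1, 1

Sorted (ascending): 268, 268, 405, 516, 539, 663, 804, 875
The 2 values of 268 occupy positions 1–2 → each gets rank 1.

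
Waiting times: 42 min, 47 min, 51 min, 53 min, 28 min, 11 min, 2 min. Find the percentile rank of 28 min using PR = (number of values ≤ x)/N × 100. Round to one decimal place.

42.9

N = 7.
Strictly below 28: 2. Equal to 28: 1.
PR = 3/7 × 100 = 42.9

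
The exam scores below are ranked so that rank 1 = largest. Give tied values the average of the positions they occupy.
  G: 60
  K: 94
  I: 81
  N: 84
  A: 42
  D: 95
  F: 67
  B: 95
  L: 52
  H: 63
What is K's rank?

Sorted (descending): 95, 95, 94, 84, 81, 67, 63, 60, 52, 42
The 2 values of 95 occupy positions 1–2 → average rank (1+2)/2 = 1.5.
K has value 94 → rank 3.

3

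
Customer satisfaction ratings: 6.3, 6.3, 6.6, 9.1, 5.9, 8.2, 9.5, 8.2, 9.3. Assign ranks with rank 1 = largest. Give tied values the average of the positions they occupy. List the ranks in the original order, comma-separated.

7.5, 7.5, 6, 3, 9, 4.5, 1, 4.5, 2

Sorted (descending): 9.5, 9.3, 9.1, 8.2, 8.2, 6.6, 6.3, 6.3, 5.9
The 2 values of 8.2 occupy positions 4–5 → average rank (4+5)/2 = 4.5.
The 2 values of 6.3 occupy positions 7–8 → average rank (7+8)/2 = 7.5.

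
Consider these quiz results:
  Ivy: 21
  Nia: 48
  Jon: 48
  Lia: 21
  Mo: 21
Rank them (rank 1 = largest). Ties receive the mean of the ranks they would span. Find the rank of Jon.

1.5

Sorted (descending): 48, 48, 21, 21, 21
The 2 values of 48 occupy positions 1–2 → average rank (1+2)/2 = 1.5.
The 3 values of 21 occupy positions 3–5 → average rank 4.
Jon has value 48 → rank 1.5.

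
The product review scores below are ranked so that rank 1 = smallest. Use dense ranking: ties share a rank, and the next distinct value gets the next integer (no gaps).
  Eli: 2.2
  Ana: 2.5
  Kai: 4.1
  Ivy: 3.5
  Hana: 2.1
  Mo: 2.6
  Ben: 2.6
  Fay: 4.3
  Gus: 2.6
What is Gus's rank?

4

Sorted (ascending): 2.1, 2.2, 2.5, 2.6, 2.6, 2.6, 3.5, 4.1, 4.3
The 3 values of 2.6 share dense rank 4.
Remaining distinct values take the next consecutive integers.
Gus has value 2.6 → rank 4.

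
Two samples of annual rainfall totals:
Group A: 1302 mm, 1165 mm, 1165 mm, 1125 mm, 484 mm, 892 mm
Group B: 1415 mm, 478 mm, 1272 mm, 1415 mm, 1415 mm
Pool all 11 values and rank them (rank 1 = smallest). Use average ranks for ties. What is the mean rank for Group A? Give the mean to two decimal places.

Sorted (ascending): 478, 484, 892, 1125, 1165, 1165, 1272, 1302, 1415, 1415, 1415
The 2 values of 1165 occupy positions 5–6 → average rank (5+6)/2 = 5.5.
The 3 values of 1415 occupy positions 9–11 → average rank 10.
Group A values → pooled ranks: 1302→8, 1165→5.5, 1165→5.5, 1125→4, 484→2, 892→3
Mean rank = (8 + 5.5 + 5.5 + 4 + 2 + 3) / 6 = 4.67

4.67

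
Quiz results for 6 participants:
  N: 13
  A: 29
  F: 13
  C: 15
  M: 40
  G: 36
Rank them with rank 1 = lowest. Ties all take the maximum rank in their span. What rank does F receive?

Sorted (ascending): 13, 13, 15, 29, 36, 40
The 2 values of 13 occupy positions 1–2 → each gets rank 2.
F has value 13 → rank 2.

2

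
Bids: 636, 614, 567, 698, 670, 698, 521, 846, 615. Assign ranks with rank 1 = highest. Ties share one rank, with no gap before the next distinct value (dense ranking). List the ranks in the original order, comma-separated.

Sorted (descending): 846, 698, 698, 670, 636, 615, 614, 567, 521
The 2 values of 698 share dense rank 2.
Remaining distinct values take the next consecutive integers.

4, 6, 7, 2, 3, 2, 8, 1, 5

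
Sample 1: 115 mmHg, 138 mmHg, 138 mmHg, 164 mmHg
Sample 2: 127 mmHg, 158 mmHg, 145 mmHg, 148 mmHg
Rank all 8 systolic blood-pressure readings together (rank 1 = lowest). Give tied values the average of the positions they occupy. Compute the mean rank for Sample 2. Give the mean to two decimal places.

Sorted (ascending): 115, 127, 138, 138, 145, 148, 158, 164
The 2 values of 138 occupy positions 3–4 → average rank (3+4)/2 = 3.5.
Sample 2 values → pooled ranks: 127→2, 158→7, 145→5, 148→6
Mean rank = (2 + 7 + 5 + 6) / 4 = 5.00

5.00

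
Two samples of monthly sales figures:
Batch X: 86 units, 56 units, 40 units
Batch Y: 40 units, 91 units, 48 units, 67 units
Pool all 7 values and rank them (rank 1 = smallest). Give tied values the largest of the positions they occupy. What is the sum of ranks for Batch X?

12

Sorted (ascending): 40, 40, 48, 56, 67, 86, 91
The 2 values of 40 occupy positions 1–2 → each gets rank 2.
Batch X values → pooled ranks: 86→6, 56→4, 40→2
Rank sum = 6 + 4 + 2 = 12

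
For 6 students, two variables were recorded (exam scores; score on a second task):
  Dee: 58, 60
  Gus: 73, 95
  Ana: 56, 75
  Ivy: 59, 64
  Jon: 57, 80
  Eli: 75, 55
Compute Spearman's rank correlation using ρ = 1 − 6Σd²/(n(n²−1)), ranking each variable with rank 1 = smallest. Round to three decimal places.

-0.314

Ranks of variable 1: 3, 5, 1, 4, 2, 6
Ranks of variable 2: 2, 6, 4, 3, 5, 1
d = r₁ − r₂: 1, -1, -3, 1, -3, 5
d²: 1, 1, 9, 1, 9, 25; Σd² = 46
ρ = 1 − 6·46/(6·35) = 1 − 276/210 = -0.314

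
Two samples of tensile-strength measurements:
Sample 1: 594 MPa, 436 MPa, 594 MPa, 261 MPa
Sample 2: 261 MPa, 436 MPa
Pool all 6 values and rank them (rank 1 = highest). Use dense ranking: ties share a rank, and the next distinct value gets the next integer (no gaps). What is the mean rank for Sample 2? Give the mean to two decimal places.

2.50

Sorted (descending): 594, 594, 436, 436, 261, 261
The 2 values of 594 share dense rank 1.
The 2 values of 436 share dense rank 2.
The 2 values of 261 share dense rank 3.
Sample 2 values → pooled ranks: 261→3, 436→2
Mean rank = (3 + 2) / 2 = 2.50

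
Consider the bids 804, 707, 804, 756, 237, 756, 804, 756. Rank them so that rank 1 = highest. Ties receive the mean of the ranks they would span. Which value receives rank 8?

237

Sorted (descending): 804, 804, 804, 756, 756, 756, 707, 237
The 3 values of 804 occupy positions 1–3 → average rank 2.
The 3 values of 756 occupy positions 4–6 → average rank 5.
Rank 8 → value 237.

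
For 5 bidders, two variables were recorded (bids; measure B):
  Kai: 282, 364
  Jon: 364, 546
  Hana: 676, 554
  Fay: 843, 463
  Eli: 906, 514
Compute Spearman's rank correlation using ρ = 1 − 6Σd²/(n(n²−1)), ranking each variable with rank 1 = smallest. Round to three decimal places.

0.200

Ranks of variable 1: 1, 2, 3, 4, 5
Ranks of variable 2: 1, 4, 5, 2, 3
d = r₁ − r₂: 0, -2, -2, 2, 2
d²: 0, 4, 4, 4, 4; Σd² = 16
ρ = 1 − 6·16/(5·24) = 1 − 96/120 = 0.200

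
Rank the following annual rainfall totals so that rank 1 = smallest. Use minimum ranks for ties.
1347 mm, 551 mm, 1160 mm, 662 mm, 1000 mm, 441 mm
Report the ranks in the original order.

6, 2, 5, 3, 4, 1

Sorted (ascending): 441, 551, 662, 1000, 1160, 1347
No ties — each value takes its position as its rank.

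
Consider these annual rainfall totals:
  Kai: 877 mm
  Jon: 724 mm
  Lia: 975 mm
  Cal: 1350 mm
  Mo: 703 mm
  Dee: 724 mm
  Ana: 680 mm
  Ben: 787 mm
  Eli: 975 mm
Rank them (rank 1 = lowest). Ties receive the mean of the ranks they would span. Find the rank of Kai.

Sorted (ascending): 680, 703, 724, 724, 787, 877, 975, 975, 1350
The 2 values of 724 occupy positions 3–4 → average rank (3+4)/2 = 3.5.
The 2 values of 975 occupy positions 7–8 → average rank (7+8)/2 = 7.5.
Kai has value 877 mm → rank 6.

6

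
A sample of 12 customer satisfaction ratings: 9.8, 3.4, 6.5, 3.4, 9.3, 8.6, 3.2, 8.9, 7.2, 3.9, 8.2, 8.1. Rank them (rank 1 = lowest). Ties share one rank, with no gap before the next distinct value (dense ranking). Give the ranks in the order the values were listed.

Sorted (ascending): 3.2, 3.4, 3.4, 3.9, 6.5, 7.2, 8.1, 8.2, 8.6, 8.9, 9.3, 9.8
The 2 values of 3.4 share dense rank 2.
Remaining distinct values take the next consecutive integers.

11, 2, 4, 2, 10, 8, 1, 9, 5, 3, 7, 6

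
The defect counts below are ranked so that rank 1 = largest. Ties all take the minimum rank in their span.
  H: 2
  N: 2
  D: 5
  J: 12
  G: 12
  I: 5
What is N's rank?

5

Sorted (descending): 12, 12, 5, 5, 2, 2
The 2 values of 12 occupy positions 1–2 → each gets rank 1.
The 2 values of 5 occupy positions 3–4 → each gets rank 3.
The 2 values of 2 occupy positions 5–6 → each gets rank 5.
N has value 2 → rank 5.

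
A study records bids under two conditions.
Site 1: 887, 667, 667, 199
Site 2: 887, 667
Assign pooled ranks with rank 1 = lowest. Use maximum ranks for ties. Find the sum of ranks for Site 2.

10

Sorted (ascending): 199, 667, 667, 667, 887, 887
The 3 values of 667 occupy positions 2–4 → each gets rank 4.
The 2 values of 887 occupy positions 5–6 → each gets rank 6.
Site 2 values → pooled ranks: 887→6, 667→4
Rank sum = 6 + 4 = 10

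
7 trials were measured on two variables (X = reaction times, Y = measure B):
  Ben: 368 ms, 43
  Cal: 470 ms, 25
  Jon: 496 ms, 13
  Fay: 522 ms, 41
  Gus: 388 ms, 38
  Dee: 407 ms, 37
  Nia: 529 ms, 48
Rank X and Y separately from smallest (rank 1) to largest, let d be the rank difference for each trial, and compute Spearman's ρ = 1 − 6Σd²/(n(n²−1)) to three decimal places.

0.107

Ranks of variable 1: 1, 4, 5, 6, 2, 3, 7
Ranks of variable 2: 6, 2, 1, 5, 4, 3, 7
d = r₁ − r₂: -5, 2, 4, 1, -2, 0, 0
d²: 25, 4, 16, 1, 4, 0, 0; Σd² = 50
ρ = 1 − 6·50/(7·48) = 1 − 300/336 = 0.107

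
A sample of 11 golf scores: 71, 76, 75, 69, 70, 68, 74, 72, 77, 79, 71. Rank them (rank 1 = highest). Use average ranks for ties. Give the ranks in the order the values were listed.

7.5, 3, 4, 10, 9, 11, 5, 6, 2, 1, 7.5

Sorted (descending): 79, 77, 76, 75, 74, 72, 71, 71, 70, 69, 68
The 2 values of 71 occupy positions 7–8 → average rank (7+8)/2 = 7.5.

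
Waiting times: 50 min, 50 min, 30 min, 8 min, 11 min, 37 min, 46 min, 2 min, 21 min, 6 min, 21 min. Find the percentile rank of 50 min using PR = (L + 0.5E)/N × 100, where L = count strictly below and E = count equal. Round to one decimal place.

90.9

N = 11.
Strictly below 50: 9. Equal to 50: 2.
PR = (9 + 0.5·2)/11 × 100 = 90.9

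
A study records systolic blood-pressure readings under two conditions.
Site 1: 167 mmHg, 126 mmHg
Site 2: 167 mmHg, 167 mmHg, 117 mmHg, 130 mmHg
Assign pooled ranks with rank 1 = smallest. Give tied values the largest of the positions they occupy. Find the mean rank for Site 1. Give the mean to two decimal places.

4.00

Sorted (ascending): 117, 126, 130, 167, 167, 167
The 3 values of 167 occupy positions 4–6 → each gets rank 6.
Site 1 values → pooled ranks: 167→6, 126→2
Mean rank = (6 + 2) / 2 = 4.00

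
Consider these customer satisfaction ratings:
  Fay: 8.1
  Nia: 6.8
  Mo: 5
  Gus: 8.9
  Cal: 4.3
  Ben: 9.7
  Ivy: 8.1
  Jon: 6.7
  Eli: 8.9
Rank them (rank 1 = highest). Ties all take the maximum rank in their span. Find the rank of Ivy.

Sorted (descending): 9.7, 8.9, 8.9, 8.1, 8.1, 6.8, 6.7, 5, 4.3
The 2 values of 8.9 occupy positions 2–3 → each gets rank 3.
The 2 values of 8.1 occupy positions 4–5 → each gets rank 5.
Ivy has value 8.1 → rank 5.

5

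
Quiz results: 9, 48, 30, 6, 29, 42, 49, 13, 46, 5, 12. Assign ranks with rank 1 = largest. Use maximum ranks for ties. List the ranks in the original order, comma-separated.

9, 2, 5, 10, 6, 4, 1, 7, 3, 11, 8

Sorted (descending): 49, 48, 46, 42, 30, 29, 13, 12, 9, 6, 5
No ties — each value takes its position as its rank.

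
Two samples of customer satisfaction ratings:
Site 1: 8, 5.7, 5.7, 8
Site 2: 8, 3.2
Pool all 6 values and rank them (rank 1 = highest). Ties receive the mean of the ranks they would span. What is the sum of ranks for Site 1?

13

Sorted (descending): 8, 8, 8, 5.7, 5.7, 3.2
The 3 values of 8 occupy positions 1–3 → average rank 2.
The 2 values of 5.7 occupy positions 4–5 → average rank (4+5)/2 = 4.5.
Site 1 values → pooled ranks: 8→2, 5.7→4.5, 5.7→4.5, 8→2
Rank sum = 2 + 4.5 + 4.5 + 2 = 13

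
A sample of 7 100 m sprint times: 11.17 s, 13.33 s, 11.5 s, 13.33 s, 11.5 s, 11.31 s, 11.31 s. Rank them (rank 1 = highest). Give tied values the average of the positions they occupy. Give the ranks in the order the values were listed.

Sorted (descending): 13.33, 13.33, 11.5, 11.5, 11.31, 11.31, 11.17
The 2 values of 13.33 occupy positions 1–2 → average rank (1+2)/2 = 1.5.
The 2 values of 11.5 occupy positions 3–4 → average rank (3+4)/2 = 3.5.
The 2 values of 11.31 occupy positions 5–6 → average rank (5+6)/2 = 5.5.

7, 1.5, 3.5, 1.5, 3.5, 5.5, 5.5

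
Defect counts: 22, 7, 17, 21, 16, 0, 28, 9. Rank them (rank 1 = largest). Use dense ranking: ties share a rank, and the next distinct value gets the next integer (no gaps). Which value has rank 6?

9

Sorted (descending): 28, 22, 21, 17, 16, 9, 7, 0
No ties — each value takes its position as its rank.
Rank 6 → value 9.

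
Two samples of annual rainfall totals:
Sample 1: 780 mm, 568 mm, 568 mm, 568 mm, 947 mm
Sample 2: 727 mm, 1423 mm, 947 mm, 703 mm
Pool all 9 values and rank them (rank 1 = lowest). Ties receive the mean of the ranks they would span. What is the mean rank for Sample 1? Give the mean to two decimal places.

Sorted (ascending): 568, 568, 568, 703, 727, 780, 947, 947, 1423
The 3 values of 568 occupy positions 1–3 → average rank 2.
The 2 values of 947 occupy positions 7–8 → average rank (7+8)/2 = 7.5.
Sample 1 values → pooled ranks: 780→6, 568→2, 568→2, 568→2, 947→7.5
Mean rank = (6 + 2 + 2 + 2 + 7.5) / 5 = 3.90

3.90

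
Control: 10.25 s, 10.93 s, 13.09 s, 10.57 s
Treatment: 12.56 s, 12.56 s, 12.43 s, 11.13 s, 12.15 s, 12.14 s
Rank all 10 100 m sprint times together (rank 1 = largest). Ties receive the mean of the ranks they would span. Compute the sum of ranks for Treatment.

Sorted (descending): 13.09, 12.56, 12.56, 12.43, 12.15, 12.14, 11.13, 10.93, 10.57, 10.25
The 2 values of 12.56 occupy positions 2–3 → average rank (2+3)/2 = 2.5.
Treatment values → pooled ranks: 12.56→2.5, 12.56→2.5, 12.43→4, 11.13→7, 12.15→5, 12.14→6
Rank sum = 2.5 + 2.5 + 4 + 7 + 5 + 6 = 27

27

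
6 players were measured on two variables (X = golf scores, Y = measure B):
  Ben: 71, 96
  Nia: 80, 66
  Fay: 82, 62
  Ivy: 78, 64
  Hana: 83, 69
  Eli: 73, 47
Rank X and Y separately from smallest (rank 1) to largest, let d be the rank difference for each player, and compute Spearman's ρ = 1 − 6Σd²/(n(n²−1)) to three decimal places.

-0.029

Ranks of variable 1: 1, 4, 5, 3, 6, 2
Ranks of variable 2: 6, 4, 2, 3, 5, 1
d = r₁ − r₂: -5, 0, 3, 0, 1, 1
d²: 25, 0, 9, 0, 1, 1; Σd² = 36
ρ = 1 − 6·36/(6·35) = 1 − 216/210 = -0.029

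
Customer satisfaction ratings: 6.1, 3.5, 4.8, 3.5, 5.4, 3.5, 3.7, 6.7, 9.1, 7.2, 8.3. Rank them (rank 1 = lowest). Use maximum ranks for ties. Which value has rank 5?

Sorted (ascending): 3.5, 3.5, 3.5, 3.7, 4.8, 5.4, 6.1, 6.7, 7.2, 8.3, 9.1
The 3 values of 3.5 occupy positions 1–3 → each gets rank 3.
Rank 5 → value 4.8.

4.8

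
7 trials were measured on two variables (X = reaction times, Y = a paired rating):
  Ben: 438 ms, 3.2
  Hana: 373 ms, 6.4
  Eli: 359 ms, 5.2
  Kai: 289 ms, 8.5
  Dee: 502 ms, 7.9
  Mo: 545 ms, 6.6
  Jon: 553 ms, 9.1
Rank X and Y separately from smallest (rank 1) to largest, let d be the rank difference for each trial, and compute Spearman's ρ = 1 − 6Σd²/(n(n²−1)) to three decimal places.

Ranks of variable 1: 4, 3, 2, 1, 5, 6, 7
Ranks of variable 2: 1, 3, 2, 6, 5, 4, 7
d = r₁ − r₂: 3, 0, 0, -5, 0, 2, 0
d²: 9, 0, 0, 25, 0, 4, 0; Σd² = 38
ρ = 1 − 6·38/(7·48) = 1 − 228/336 = 0.321

0.321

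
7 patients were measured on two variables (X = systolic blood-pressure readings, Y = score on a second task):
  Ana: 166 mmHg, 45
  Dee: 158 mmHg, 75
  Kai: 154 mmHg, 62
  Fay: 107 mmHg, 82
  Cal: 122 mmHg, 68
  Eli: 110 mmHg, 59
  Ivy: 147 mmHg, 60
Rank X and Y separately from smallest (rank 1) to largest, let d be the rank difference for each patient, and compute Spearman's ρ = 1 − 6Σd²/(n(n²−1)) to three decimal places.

Ranks of variable 1: 7, 6, 5, 1, 3, 2, 4
Ranks of variable 2: 1, 6, 4, 7, 5, 2, 3
d = r₁ − r₂: 6, 0, 1, -6, -2, 0, 1
d²: 36, 0, 1, 36, 4, 0, 1; Σd² = 78
ρ = 1 − 6·78/(7·48) = 1 − 468/336 = -0.393

-0.393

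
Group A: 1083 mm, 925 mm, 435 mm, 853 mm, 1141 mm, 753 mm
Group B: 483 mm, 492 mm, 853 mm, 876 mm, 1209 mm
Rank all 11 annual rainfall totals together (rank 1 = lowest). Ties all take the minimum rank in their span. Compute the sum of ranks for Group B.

Sorted (ascending): 435, 483, 492, 753, 853, 853, 876, 925, 1083, 1141, 1209
The 2 values of 853 occupy positions 5–6 → each gets rank 5.
Group B values → pooled ranks: 483→2, 492→3, 853→5, 876→7, 1209→11
Rank sum = 2 + 3 + 5 + 7 + 11 = 28

28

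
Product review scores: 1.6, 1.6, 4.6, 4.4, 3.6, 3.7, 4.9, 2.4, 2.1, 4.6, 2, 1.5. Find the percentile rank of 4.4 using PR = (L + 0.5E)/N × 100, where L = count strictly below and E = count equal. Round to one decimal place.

N = 12.
Strictly below 4.4: 8. Equal to 4.4: 1.
PR = (8 + 0.5·1)/12 × 100 = 70.8

70.8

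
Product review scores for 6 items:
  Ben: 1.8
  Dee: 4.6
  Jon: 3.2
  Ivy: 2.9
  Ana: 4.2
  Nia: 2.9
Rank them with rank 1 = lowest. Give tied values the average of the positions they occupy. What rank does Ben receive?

Sorted (ascending): 1.8, 2.9, 2.9, 3.2, 4.2, 4.6
The 2 values of 2.9 occupy positions 2–3 → average rank (2+3)/2 = 2.5.
Ben has value 1.8 → rank 1.

1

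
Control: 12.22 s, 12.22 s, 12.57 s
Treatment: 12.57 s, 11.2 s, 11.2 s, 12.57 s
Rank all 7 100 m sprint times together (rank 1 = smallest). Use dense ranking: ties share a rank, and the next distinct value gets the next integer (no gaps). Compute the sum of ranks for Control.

7

Sorted (ascending): 11.2, 11.2, 12.22, 12.22, 12.57, 12.57, 12.57
The 2 values of 11.2 share dense rank 1.
The 2 values of 12.22 share dense rank 2.
The 3 values of 12.57 share dense rank 3.
Control values → pooled ranks: 12.22→2, 12.22→2, 12.57→3
Rank sum = 2 + 2 + 3 = 7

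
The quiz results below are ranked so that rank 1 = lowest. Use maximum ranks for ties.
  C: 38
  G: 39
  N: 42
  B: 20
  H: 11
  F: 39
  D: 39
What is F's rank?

Sorted (ascending): 11, 20, 38, 39, 39, 39, 42
The 3 values of 39 occupy positions 4–6 → each gets rank 6.
F has value 39 → rank 6.

6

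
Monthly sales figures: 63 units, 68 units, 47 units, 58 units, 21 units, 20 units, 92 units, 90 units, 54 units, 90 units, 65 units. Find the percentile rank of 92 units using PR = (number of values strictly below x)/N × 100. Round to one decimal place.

90.9

N = 11.
Strictly below 92: 10. Equal to 92: 1.
PR = 10/11 × 100 = 90.9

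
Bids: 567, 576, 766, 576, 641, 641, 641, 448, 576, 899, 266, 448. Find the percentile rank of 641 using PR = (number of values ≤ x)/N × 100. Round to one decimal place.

N = 12.
Strictly below 641: 7. Equal to 641: 3.
PR = 10/12 × 100 = 83.3

83.3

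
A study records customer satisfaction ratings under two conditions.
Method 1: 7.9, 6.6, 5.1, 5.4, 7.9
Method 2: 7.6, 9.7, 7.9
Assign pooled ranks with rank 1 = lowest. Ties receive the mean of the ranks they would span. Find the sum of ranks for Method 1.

Sorted (ascending): 5.1, 5.4, 6.6, 7.6, 7.9, 7.9, 7.9, 9.7
The 3 values of 7.9 occupy positions 5–7 → average rank 6.
Method 1 values → pooled ranks: 7.9→6, 6.6→3, 5.1→1, 5.4→2, 7.9→6
Rank sum = 6 + 3 + 1 + 2 + 6 = 18

18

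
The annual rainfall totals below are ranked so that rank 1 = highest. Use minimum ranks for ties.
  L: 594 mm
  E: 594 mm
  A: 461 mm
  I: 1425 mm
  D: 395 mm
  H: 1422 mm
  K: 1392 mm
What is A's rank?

6

Sorted (descending): 1425, 1422, 1392, 594, 594, 461, 395
The 2 values of 594 occupy positions 4–5 → each gets rank 4.
A has value 461 mm → rank 6.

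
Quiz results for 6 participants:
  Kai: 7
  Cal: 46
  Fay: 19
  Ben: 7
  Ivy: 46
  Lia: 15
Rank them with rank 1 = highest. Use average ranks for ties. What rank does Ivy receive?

1.5

Sorted (descending): 46, 46, 19, 15, 7, 7
The 2 values of 46 occupy positions 1–2 → average rank (1+2)/2 = 1.5.
The 2 values of 7 occupy positions 5–6 → average rank (5+6)/2 = 5.5.
Ivy has value 46 → rank 1.5.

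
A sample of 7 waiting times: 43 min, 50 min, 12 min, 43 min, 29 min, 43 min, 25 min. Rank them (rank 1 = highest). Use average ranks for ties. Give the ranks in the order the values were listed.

Sorted (descending): 50, 43, 43, 43, 29, 25, 12
The 3 values of 43 occupy positions 2–4 → average rank 3.

3, 1, 7, 3, 5, 3, 6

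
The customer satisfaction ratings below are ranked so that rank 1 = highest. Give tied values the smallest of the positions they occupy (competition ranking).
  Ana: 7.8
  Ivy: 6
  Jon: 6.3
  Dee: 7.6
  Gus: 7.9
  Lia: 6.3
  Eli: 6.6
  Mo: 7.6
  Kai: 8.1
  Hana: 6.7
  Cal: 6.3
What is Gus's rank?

Sorted (descending): 8.1, 7.9, 7.8, 7.6, 7.6, 6.7, 6.6, 6.3, 6.3, 6.3, 6
The 2 values of 7.6 occupy positions 4–5 → each gets rank 4.
The 3 values of 6.3 occupy positions 8–10 → each gets rank 8.
Gus has value 7.9 → rank 2.

2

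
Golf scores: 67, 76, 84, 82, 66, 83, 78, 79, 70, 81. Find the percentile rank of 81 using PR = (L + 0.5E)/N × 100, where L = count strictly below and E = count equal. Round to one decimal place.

N = 10.
Strictly below 81: 6. Equal to 81: 1.
PR = (6 + 0.5·1)/10 × 100 = 65.0

65.0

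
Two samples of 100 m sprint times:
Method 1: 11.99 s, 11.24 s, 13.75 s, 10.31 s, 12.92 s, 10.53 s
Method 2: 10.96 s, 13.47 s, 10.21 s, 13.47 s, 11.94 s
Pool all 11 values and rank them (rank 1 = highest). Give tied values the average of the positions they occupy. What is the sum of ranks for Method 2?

30

Sorted (descending): 13.75, 13.47, 13.47, 12.92, 11.99, 11.94, 11.24, 10.96, 10.53, 10.31, 10.21
The 2 values of 13.47 occupy positions 2–3 → average rank (2+3)/2 = 2.5.
Method 2 values → pooled ranks: 10.96→8, 13.47→2.5, 10.21→11, 13.47→2.5, 11.94→6
Rank sum = 8 + 2.5 + 11 + 2.5 + 6 = 30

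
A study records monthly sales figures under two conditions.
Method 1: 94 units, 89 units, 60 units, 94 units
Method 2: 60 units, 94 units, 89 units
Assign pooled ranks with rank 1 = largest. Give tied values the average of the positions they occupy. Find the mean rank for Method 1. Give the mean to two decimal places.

Sorted (descending): 94, 94, 94, 89, 89, 60, 60
The 3 values of 94 occupy positions 1–3 → average rank 2.
The 2 values of 89 occupy positions 4–5 → average rank (4+5)/2 = 4.5.
The 2 values of 60 occupy positions 6–7 → average rank (6+7)/2 = 6.5.
Method 1 values → pooled ranks: 94→2, 89→4.5, 60→6.5, 94→2
Mean rank = (2 + 4.5 + 6.5 + 2) / 4 = 3.75

3.75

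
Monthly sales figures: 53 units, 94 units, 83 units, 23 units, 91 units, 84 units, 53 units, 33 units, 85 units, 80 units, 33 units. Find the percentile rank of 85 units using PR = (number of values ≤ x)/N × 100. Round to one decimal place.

N = 11.
Strictly below 85: 8. Equal to 85: 1.
PR = 9/11 × 100 = 81.8

81.8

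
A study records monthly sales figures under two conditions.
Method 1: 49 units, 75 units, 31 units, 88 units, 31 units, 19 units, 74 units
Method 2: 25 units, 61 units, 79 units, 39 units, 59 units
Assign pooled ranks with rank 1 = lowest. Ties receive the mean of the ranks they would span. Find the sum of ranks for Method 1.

45

Sorted (ascending): 19, 25, 31, 31, 39, 49, 59, 61, 74, 75, 79, 88
The 2 values of 31 occupy positions 3–4 → average rank (3+4)/2 = 3.5.
Method 1 values → pooled ranks: 49→6, 75→10, 31→3.5, 88→12, 31→3.5, 19→1, 74→9
Rank sum = 6 + 10 + 3.5 + 12 + 3.5 + 1 + 9 = 45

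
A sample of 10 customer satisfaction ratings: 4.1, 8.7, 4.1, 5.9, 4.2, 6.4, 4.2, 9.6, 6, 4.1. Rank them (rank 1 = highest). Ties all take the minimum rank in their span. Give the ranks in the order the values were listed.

8, 2, 8, 5, 6, 3, 6, 1, 4, 8

Sorted (descending): 9.6, 8.7, 6.4, 6, 5.9, 4.2, 4.2, 4.1, 4.1, 4.1
The 2 values of 4.2 occupy positions 6–7 → each gets rank 6.
The 3 values of 4.1 occupy positions 8–10 → each gets rank 8.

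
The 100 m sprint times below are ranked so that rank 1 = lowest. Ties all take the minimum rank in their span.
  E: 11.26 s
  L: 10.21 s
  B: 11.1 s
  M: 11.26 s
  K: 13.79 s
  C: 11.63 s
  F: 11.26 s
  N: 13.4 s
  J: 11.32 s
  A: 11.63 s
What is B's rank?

2

Sorted (ascending): 10.21, 11.1, 11.26, 11.26, 11.26, 11.32, 11.63, 11.63, 13.4, 13.79
The 3 values of 11.26 occupy positions 3–5 → each gets rank 3.
The 2 values of 11.63 occupy positions 7–8 → each gets rank 7.
B has value 11.1 s → rank 2.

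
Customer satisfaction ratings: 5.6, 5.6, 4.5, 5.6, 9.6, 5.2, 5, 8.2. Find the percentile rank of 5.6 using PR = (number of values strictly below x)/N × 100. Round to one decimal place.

37.5

N = 8.
Strictly below 5.6: 3. Equal to 5.6: 3.
PR = 3/8 × 100 = 37.5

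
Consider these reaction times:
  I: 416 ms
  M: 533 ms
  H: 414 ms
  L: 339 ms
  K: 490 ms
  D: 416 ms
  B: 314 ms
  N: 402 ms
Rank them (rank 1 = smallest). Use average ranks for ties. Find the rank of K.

7

Sorted (ascending): 314, 339, 402, 414, 416, 416, 490, 533
The 2 values of 416 occupy positions 5–6 → average rank (5+6)/2 = 5.5.
K has value 490 ms → rank 7.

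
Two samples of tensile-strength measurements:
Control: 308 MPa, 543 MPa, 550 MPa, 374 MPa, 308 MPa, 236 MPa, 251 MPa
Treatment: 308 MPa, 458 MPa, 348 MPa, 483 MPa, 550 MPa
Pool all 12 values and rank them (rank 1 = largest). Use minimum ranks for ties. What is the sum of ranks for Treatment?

25

Sorted (descending): 550, 550, 543, 483, 458, 374, 348, 308, 308, 308, 251, 236
The 2 values of 550 occupy positions 1–2 → each gets rank 1.
The 3 values of 308 occupy positions 8–10 → each gets rank 8.
Treatment values → pooled ranks: 308→8, 458→5, 348→7, 483→4, 550→1
Rank sum = 8 + 5 + 7 + 4 + 1 = 25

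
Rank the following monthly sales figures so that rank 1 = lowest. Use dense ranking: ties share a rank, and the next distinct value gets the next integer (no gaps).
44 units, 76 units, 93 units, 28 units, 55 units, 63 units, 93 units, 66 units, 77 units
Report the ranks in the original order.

Sorted (ascending): 28, 44, 55, 63, 66, 76, 77, 93, 93
The 2 values of 93 share dense rank 8.
Remaining distinct values take the next consecutive integers.

2, 6, 8, 1, 3, 4, 8, 5, 7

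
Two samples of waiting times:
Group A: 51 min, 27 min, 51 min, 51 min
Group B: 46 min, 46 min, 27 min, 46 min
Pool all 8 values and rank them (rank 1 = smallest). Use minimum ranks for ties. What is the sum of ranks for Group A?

Sorted (ascending): 27, 27, 46, 46, 46, 51, 51, 51
The 2 values of 27 occupy positions 1–2 → each gets rank 1.
The 3 values of 46 occupy positions 3–5 → each gets rank 3.
The 3 values of 51 occupy positions 6–8 → each gets rank 6.
Group A values → pooled ranks: 51→6, 27→1, 51→6, 51→6
Rank sum = 6 + 1 + 6 + 6 = 19

19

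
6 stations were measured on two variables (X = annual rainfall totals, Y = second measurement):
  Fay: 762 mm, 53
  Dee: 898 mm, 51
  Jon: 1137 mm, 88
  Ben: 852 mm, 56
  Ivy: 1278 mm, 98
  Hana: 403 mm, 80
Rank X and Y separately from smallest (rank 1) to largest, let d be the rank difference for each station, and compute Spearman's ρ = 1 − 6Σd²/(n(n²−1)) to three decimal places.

0.486

Ranks of variable 1: 2, 4, 5, 3, 6, 1
Ranks of variable 2: 2, 1, 5, 3, 6, 4
d = r₁ − r₂: 0, 3, 0, 0, 0, -3
d²: 0, 9, 0, 0, 0, 9; Σd² = 18
ρ = 1 − 6·18/(6·35) = 1 − 108/210 = 0.486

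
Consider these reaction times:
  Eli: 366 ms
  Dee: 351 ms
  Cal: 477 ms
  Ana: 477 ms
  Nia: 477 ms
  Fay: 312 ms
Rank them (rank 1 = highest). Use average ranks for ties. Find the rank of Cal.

Sorted (descending): 477, 477, 477, 366, 351, 312
The 3 values of 477 occupy positions 1–3 → average rank 2.
Cal has value 477 ms → rank 2.

2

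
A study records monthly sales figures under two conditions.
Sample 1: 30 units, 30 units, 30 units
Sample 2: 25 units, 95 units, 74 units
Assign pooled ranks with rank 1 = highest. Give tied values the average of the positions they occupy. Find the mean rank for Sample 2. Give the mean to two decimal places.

3.00

Sorted (descending): 95, 74, 30, 30, 30, 25
The 3 values of 30 occupy positions 3–5 → average rank 4.
Sample 2 values → pooled ranks: 25→6, 95→1, 74→2
Mean rank = (6 + 1 + 2) / 3 = 3.00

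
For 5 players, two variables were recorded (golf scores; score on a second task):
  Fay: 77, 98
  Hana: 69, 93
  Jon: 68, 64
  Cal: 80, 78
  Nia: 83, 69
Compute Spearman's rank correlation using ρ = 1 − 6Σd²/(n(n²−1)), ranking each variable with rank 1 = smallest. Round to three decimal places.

Ranks of variable 1: 3, 2, 1, 4, 5
Ranks of variable 2: 5, 4, 1, 3, 2
d = r₁ − r₂: -2, -2, 0, 1, 3
d²: 4, 4, 0, 1, 9; Σd² = 18
ρ = 1 − 6·18/(5·24) = 1 − 108/120 = 0.100

0.100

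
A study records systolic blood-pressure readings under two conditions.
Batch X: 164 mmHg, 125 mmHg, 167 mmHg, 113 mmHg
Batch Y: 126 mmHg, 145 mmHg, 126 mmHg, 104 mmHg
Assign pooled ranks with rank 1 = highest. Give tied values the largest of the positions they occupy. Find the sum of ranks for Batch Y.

Sorted (descending): 167, 164, 145, 126, 126, 125, 113, 104
The 2 values of 126 occupy positions 4–5 → each gets rank 5.
Batch Y values → pooled ranks: 126→5, 145→3, 126→5, 104→8
Rank sum = 5 + 3 + 5 + 8 = 21

21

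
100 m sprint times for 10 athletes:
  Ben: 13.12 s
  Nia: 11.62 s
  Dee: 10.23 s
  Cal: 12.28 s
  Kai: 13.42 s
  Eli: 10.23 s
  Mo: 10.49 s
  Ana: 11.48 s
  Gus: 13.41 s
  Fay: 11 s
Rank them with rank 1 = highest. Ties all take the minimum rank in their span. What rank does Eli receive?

9

Sorted (descending): 13.42, 13.41, 13.12, 12.28, 11.62, 11.48, 11, 10.49, 10.23, 10.23
The 2 values of 10.23 occupy positions 9–10 → each gets rank 9.
Eli has value 10.23 s → rank 9.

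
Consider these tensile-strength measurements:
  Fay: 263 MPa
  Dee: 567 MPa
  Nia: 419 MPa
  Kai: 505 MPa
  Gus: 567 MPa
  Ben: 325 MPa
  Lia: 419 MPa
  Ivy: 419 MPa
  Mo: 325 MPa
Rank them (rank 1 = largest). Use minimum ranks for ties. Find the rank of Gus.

Sorted (descending): 567, 567, 505, 419, 419, 419, 325, 325, 263
The 2 values of 567 occupy positions 1–2 → each gets rank 1.
The 3 values of 419 occupy positions 4–6 → each gets rank 4.
The 2 values of 325 occupy positions 7–8 → each gets rank 7.
Gus has value 567 MPa → rank 1.

1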